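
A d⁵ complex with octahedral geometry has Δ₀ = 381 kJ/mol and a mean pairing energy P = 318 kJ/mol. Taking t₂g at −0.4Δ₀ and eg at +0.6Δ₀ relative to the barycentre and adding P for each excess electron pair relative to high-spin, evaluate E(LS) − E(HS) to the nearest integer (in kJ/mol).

-126

High-spin d⁵ fills as t₂g³ eg² with CFSE 3(−0.4) + 2(+0.6) = 0.0Δ₀ = 0 kJ/mol.
Low-spin: t₂g⁵ eg⁰, orbital CFSE = -2.0Δ₀ = -762 kJ/mol; plus 2 excess pairs × P = +636 kJ/mol; total -126 kJ/mol.
Thus E(LS) − E(HS) = -126 kJ/mol.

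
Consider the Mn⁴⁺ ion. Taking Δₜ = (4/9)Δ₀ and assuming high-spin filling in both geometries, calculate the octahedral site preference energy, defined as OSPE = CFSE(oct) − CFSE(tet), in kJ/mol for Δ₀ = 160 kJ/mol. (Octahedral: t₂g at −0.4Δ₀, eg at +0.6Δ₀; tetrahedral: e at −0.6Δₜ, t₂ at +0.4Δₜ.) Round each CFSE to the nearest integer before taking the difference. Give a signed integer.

Group 7 minus oxidation state +4 gives a d³ configuration for Mn⁴⁺.
In an octahedral site d³ (HS) is t₂g³ eg⁰, giving CFSE(oct) = -1.2Δ₀ = -192 kJ/mol.
In a tetrahedral site the filling is e² t₂¹: CFSE(tet) = -0.8Δₜ = -0.8 × (4/9)(160) = -57 kJ/mol.
Subtracting, OSPE = -192 − (-57) = -135 kJ/mol.

-135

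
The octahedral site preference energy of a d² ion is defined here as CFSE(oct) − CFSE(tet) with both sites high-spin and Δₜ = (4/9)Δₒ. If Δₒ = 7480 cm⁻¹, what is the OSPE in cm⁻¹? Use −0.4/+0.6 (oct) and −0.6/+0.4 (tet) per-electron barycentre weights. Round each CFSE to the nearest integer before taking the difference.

Octahedral high-spin t2g^2 e_g^0: CFSE = -0.8 × 7480 = -5984 cm⁻¹.
In a tetrahedral site the filling is e^2 t2^0: CFSE(tet) = -1.2Δₜ = -1.2 × (4/9)(7480) = -3989 cm⁻¹.
OSPE = CFSE(oct) − CFSE(tet) = -5984 − (-3989) = -1995 cm⁻¹.

-1995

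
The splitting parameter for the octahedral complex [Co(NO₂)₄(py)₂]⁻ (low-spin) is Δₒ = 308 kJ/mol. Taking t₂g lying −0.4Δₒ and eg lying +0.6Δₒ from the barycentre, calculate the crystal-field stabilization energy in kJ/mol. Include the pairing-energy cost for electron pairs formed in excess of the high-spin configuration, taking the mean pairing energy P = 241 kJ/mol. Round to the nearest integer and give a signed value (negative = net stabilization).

-257

Ligand charges: 4×(-1) from NO₂⁻ and 2×(+0) from py sum to -4; with overall charge -1, Co is +3.
Group 9 minus oxidation state +3 gives a d⁶ configuration for Co³⁺.
The d⁶ electrons fill as t₂g⁶ eg⁰.
CFSE(orbital) = 6×(-0.4Δₒ) + 0×(0.6Δₒ) = -2.4Δₒ; with Δₒ = 308 kJ/mol that is -739 kJ/mol.
Relative to high-spin t₂g⁴ eg² (1 paired), the low-spin configuration has 2 additional pairs, contributing +2 × 241 = +482 kJ/mol.
Overall CFSE = -739 + 482 = -257 kJ/mol.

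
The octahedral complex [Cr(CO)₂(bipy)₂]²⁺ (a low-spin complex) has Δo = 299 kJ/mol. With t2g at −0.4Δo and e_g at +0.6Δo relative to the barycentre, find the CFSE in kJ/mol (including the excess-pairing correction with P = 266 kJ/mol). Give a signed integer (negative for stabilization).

-212

Ligand charges: 2×(+0) from CO and 2×(+0) from bipy sum to +0; with overall charge +2, Cr is +2.
Cr sits in group 6; removing 2 electrons leaves Cr²⁺ with 6 − 2 = 4 d electrons.
Configuration: t2g^4 e_g^0.
Orbital CFSE = 4(-0.4) + 0(0.6) = -1.6Δo = -1.6 × 299 = -478 kJ/mol.
Relative to high-spin t2g^3 e_g^1 (0 paired), the low-spin configuration has 1 additional pair, contributing +1 × 266 = +266 kJ/mol.
Combining: -478 + 266 = -212 kJ/mol.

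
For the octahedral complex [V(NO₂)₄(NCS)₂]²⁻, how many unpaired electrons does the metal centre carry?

1

Ligand charges: 4×(-1) from NO₂⁻ and 2×(-1) from NCS⁻ sum to -6; with overall charge -2, V is +4.
V sits in group 5; removing 4 electrons leaves V⁴⁺ with 5 − 4 = 1 d electrons.
Configuration: t₂g¹ eg⁰, giving 1 unpaired electron.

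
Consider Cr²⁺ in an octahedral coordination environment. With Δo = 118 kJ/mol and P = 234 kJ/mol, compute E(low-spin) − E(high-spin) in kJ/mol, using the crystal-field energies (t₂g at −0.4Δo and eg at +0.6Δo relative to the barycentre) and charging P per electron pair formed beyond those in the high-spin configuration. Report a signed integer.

Group 6 minus oxidation state +2 gives a d⁴ configuration for Cr²⁺.
High-spin: t₂g³ eg¹, CFSE = -0.6Δo = -71 kJ/mol.
For low-spin the configuration is t₂g⁴ eg⁰: orbital energy -1.6 × 118 = -189 kJ/mol, and 1 additional pair relative to high-spin adds 234 kJ/mol, giving 45 kJ/mol.
E(LS) − E(HS) = 45 − (-71) = 116 kJ/mol.

116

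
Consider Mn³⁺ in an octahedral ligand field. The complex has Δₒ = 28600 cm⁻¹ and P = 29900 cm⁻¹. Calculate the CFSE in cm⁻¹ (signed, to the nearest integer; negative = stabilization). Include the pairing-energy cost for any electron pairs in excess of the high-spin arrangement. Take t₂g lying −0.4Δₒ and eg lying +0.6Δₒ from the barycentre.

-17160

Mn is in group 7, so Mn³⁺ is d⁴ (7 − 3 = 4).
With Δₒ < P the complex is high-spin.
Configuration: t₂g³ eg¹.
Orbital CFSE = -0.6Δₒ = -0.6 × 28600 = -17160 cm⁻¹.
High-spin has no excess pairs, so no pairing correction applies.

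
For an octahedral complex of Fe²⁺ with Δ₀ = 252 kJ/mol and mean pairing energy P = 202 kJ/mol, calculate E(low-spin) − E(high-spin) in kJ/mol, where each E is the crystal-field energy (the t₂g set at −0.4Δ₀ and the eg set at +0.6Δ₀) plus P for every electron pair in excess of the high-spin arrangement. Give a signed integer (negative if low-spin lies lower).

Fe is in group 8, so Fe²⁺ is d⁶ (8 − 2 = 6).
In the high-spin limit (t₂g⁴ eg²) the orbital term is -0.4Δ₀ = -101 kJ/mol, with no excess pairing.
For low-spin the configuration is t₂g⁶ eg⁰: orbital energy -2.4 × 252 = -605 kJ/mol, and 2 additional pairs relative to high-spin add 404 kJ/mol, giving -201 kJ/mol.
E(LS) − E(HS) = -201 − (-101) = -100 kJ/mol.

-100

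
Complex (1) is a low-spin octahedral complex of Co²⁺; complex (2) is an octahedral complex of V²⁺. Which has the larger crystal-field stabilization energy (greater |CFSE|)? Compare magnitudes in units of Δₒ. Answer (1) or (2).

(1): Group 9 minus oxidation state +2 gives a d⁷ configuration for Co²⁺; t₂g⁶ eg¹, CFSE = -1.8Δₒ.
(2): Group 5 minus oxidation state +2 gives a d³ configuration for V²⁺; t₂g³ eg⁰, CFSE = -1.2Δₒ.
So (1) has the larger |CFSE|.

(1)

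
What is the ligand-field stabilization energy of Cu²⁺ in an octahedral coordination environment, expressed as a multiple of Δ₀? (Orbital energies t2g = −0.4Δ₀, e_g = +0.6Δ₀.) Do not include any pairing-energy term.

Cu sits in group 11; removing 2 electrons leaves Cu²⁺ with 11 − 2 = 9 d electrons.
Configuration: t2g^6 e_g^3.
CFSE = 6(-0.4Δ₀) + 3(0.6Δ₀) = -2.4Δ₀ + 1.8Δ₀ = -0.6Δ₀.

-0.6 Δ₀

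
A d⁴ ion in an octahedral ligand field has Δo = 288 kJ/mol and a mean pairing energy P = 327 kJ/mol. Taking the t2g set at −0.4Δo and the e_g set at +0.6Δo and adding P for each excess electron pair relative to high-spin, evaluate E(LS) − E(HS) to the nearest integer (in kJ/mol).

39

High-spin: t2g^3 e_g^1, CFSE = -0.6Δo = -173 kJ/mol.
For low-spin the configuration is t2g^4 e_g^0: orbital energy -1.6 × 288 = -461 kJ/mol, and 1 additional pair relative to high-spin adds 327 kJ/mol, giving -134 kJ/mol.
E(LS) − E(HS) = -134 − (-173) = 39 kJ/mol.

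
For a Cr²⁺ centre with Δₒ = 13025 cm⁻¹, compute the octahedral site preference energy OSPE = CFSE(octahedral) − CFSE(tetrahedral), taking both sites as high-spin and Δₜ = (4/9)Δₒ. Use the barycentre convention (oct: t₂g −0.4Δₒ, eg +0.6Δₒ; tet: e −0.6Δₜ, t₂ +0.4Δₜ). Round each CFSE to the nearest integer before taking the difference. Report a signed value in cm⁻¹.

-5499

Cr is in group 6, so Cr²⁺ is d⁴ (6 − 2 = 4).
In an octahedral site d⁴ (HS) is t2g^3 e_g^1, giving CFSE(oct) = -0.6Δₒ = -7815 cm⁻¹.
Tetrahedral: e^2 t2^2, CFSE = 2(−0.6) + 2(+0.4) = -0.4Δₜ = -0.4 × (4/9) × 13025 = -2316 cm⁻¹.
OSPE = -7815 − (-2316) = -5499 cm⁻¹.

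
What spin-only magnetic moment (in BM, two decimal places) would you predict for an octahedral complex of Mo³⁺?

Mo sits in group 6; removing 3 electrons leaves Mo³⁺ with 6 − 3 = 3 d electrons.
Configuration: t2g^3 e_g^0 → 3 unpaired electrons.
μ(spin-only) = √[3(3+2)] = √15 ≈ 3.87 BM.

3.87 BM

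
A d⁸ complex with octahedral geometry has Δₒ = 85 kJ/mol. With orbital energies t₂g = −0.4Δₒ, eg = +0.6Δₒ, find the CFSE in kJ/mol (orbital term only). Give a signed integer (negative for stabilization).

-102

The d⁸ electrons fill as t₂g⁶ eg².
Orbital CFSE = 6(-0.4) + 2(0.6) = -1.2Δₒ = -1.2 × 85 = -102 kJ/mol.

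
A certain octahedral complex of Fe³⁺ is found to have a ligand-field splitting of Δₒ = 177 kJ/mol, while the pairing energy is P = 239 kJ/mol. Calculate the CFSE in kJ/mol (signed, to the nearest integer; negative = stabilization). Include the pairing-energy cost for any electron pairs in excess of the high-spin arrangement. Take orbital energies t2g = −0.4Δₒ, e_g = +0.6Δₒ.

Fe is in group 8, so Fe³⁺ is d⁵ (8 − 3 = 5).
Since Δₒ = 177 kJ/mol < P = 239 kJ/mol, the complex adopts the high-spin configuration.
That gives t2g^3 e_g^2.
Orbital CFSE = 0.0Δₒ = 0.0 × 177 = 0 kJ/mol.
High-spin has no excess pairs, so no pairing correction applies.

0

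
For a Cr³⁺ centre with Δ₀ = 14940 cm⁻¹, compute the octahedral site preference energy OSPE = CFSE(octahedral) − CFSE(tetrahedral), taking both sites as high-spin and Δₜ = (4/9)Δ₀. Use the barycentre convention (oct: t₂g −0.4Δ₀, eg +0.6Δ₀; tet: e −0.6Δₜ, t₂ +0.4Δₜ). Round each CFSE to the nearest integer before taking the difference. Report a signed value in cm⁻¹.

Cr³⁺: group 6, so d-count = 6 − 3 = 3.
In an octahedral site d³ (HS) is t₂g³ eg⁰, giving CFSE(oct) = -1.2Δ₀ = -17928 cm⁻¹.
Tetrahedral e² t₂¹ gives -0.8Δₜ = -0.8 × (4/9) × 14940 = -5312 cm⁻¹.
Subtracting, OSPE = -17928 − (-5312) = -12616 cm⁻¹.

-12616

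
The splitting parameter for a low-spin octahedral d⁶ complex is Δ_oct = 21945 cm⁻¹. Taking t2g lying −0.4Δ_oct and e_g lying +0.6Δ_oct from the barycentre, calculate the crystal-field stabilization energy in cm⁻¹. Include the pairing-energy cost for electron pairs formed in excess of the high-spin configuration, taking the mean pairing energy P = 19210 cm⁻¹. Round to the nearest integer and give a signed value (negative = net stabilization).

The d⁶ electrons fill as t2g^6 e_g^0.
Orbital CFSE = 6(-0.4) + 0(0.6) = -2.4Δ_oct = -2.4 × 21945 = -52668 cm⁻¹.
Relative to high-spin t2g^4 e_g^2 (1 paired), the low-spin configuration has 2 additional pairs, contributing +2 × 19210 = +38420 cm⁻¹.
Overall CFSE = -52668 + 38420 = -14248 cm⁻¹.

-14248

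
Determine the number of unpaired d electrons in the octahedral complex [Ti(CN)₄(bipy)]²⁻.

Ligand charges: 4×(-1) from CN⁻ and 1×(+0) from bipy sum to -4; with overall charge -2, Ti is +2.
Ti²⁺: group 4, so d-count = 4 − 2 = 2.
Configuration: t₂g² eg⁰, giving 2 unpaired electrons.

2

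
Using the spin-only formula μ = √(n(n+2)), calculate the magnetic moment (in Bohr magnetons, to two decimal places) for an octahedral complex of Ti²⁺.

Ti is in group 4, so Ti²⁺ is d² (4 − 2 = 2).
Configuration: t₂g² eg⁰ → 2 unpaired electrons.
μ(spin-only) = √[2(2+2)] = √8 ≈ 2.83 Bohr magnetons.

2.83 Bohr magnetons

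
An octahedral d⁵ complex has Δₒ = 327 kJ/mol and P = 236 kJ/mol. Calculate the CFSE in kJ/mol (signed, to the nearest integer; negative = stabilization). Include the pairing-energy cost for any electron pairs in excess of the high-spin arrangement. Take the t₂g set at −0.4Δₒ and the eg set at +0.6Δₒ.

-182

Δₒ > P, so pairing is preferred: the ground state is low-spin.
Configuration: t₂g⁵ eg⁰.
Orbital CFSE = -2.0Δₒ = -2.0 × 327 = -654 kJ/mol.
Excess pairs vs high-spin: 2 − 0 = 2; pairing cost = +472 kJ/mol.
Net CFSE = -654 + 472 = -182 kJ/mol.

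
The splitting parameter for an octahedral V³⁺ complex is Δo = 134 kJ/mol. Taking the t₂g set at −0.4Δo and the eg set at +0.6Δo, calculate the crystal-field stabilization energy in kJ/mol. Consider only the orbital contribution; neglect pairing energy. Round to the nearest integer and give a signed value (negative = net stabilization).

-107

V³⁺: group 5, so d-count = 5 − 3 = 2.
Configuration: t₂g² eg⁰.
The orbital stabilization is -0.8Δo = -0.8 × 134 = -107 kJ/mol.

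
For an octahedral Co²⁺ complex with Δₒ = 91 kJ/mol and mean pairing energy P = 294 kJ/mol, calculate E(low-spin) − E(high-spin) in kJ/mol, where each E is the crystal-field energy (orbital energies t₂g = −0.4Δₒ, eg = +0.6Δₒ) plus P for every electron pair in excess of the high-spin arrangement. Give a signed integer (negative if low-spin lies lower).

Co is in group 9, so Co²⁺ is d⁷ (9 − 2 = 7).
High-spin: t₂g⁵ eg², CFSE = -0.8Δₒ = -73 kJ/mol.
Low-spin t₂g⁶ eg¹ gives -1.8Δₒ = -164 kJ/mol, but forming 1 extra pair costs 1P = 294 kJ/mol, so E(LS) = -164 + 294 = 130 kJ/mol.
The difference is 130 − (-73) = 203 kJ/mol, so high-spin lies lower.

203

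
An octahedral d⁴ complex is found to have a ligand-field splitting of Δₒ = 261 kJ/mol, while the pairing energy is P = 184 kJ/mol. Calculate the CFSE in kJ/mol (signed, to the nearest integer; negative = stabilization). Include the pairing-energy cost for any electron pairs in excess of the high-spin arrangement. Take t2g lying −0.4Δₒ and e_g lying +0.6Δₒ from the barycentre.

Since Δₒ = 261 kJ/mol > P = 184 kJ/mol, the complex adopts the low-spin configuration.
That gives t2g^4 e_g^0.
Orbital CFSE = -1.6Δₒ = -1.6 × 261 = -418 kJ/mol.
Excess pairs vs high-spin: 1 − 0 = 1; pairing cost = +184 kJ/mol.
Net CFSE = -418 + 184 = -234 kJ/mol.

-234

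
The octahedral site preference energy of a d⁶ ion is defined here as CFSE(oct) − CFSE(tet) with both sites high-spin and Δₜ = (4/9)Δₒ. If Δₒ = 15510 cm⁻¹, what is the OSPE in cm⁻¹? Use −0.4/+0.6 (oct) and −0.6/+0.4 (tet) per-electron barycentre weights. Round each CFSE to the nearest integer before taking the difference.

Octahedral (high-spin): t₂g⁴ eg², CFSE = 4(−0.4) + 2(+0.6) = -0.4Δₒ = -0.4 × 15510 = -6204 cm⁻¹.
In a tetrahedral site the filling is e³ t₂³: CFSE(tet) = -0.6Δₜ = -0.6 × (4/9)(15510) = -4136 cm⁻¹.
OSPE = -6204 − (-4136) = -2068 cm⁻¹.

-2068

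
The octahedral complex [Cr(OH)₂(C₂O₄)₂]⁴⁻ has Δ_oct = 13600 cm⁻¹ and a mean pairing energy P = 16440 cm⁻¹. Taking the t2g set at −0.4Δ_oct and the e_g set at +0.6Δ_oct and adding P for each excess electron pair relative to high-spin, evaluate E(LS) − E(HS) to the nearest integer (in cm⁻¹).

Ligand charges: 2×(-1) from OH⁻ and 2×(-2) from C₂O₄²⁻ sum to -6; with overall charge -4, Cr is +2.
Group 6 minus oxidation state +2 gives a d⁴ configuration for Cr²⁺.
In the high-spin limit (t2g^3 e_g^1) the orbital term is -0.6Δ_oct = -8160 cm⁻¹, with no excess pairing.
Low-spin t2g^4 e_g^0 gives -1.6Δ_oct = -21760 cm⁻¹, but forming 1 extra pair costs 1P = 16440 cm⁻¹, so E(LS) = -21760 + 16440 = -5320 cm⁻¹.
The difference is -5320 − (-8160) = 2840 cm⁻¹, so high-spin lies lower.

2840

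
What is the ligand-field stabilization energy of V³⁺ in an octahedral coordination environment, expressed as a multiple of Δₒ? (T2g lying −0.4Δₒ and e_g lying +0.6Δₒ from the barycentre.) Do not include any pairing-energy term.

-0.8 Δₒ

V is in group 5, so V³⁺ is d² (5 − 3 = 2).
Configuration: t2g^2 e_g^0.
CFSE = 2(-0.4Δₒ) + 0(0.6Δₒ) = -0.8Δₒ + 0.0Δₒ = -0.8Δₒ.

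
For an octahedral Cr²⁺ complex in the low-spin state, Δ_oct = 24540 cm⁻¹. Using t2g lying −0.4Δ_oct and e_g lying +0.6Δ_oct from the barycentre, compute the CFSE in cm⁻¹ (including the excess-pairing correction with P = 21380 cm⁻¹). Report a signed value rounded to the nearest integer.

-17884

Cr²⁺: group 6, so d-count = 6 − 2 = 4.
Electron filling gives t2g^4 e_g^0.
The orbital stabilization is -1.6Δ_oct = -1.6 × 24540 = -39264 cm⁻¹.
Pairing penalty: 1 pair vs 0 in the high-spin reference → 1 extra × P = 21380 cm⁻¹.
Overall CFSE = -39264 + 21380 = -17884 cm⁻¹.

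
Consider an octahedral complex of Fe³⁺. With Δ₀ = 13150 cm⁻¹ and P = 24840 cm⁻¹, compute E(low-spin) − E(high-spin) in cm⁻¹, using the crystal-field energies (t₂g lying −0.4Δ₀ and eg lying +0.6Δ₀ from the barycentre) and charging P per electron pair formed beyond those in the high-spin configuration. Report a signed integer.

23380

Fe sits in group 8; removing 3 electrons leaves Fe³⁺ with 8 − 3 = 5 d electrons.
High-spin d⁵ fills as t₂g³ eg² with CFSE 3(−0.4) + 2(+0.6) = 0.0Δ₀ = 0 cm⁻¹.
Low-spin: t₂g⁵ eg⁰, orbital CFSE = -2.0Δ₀ = -26300 cm⁻¹; plus 2 excess pairs × P = +49680 cm⁻¹; total 23380 cm⁻¹.
E(LS) − E(HS) = 23380 − (0) = 23380 cm⁻¹.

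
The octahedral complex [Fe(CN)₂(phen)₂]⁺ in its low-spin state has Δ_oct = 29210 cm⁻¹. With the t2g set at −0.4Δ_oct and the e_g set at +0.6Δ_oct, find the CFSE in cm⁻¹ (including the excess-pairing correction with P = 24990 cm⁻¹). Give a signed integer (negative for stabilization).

-8440

Ligand charges: 2×(-1) from CN⁻ and 2×(+0) from phen sum to -2; with overall charge +1, Fe is +3.
Fe sits in group 8; removing 3 electrons leaves Fe³⁺ with 8 − 3 = 5 d electrons.
Configuration: t2g^5 e_g^0.
Orbital CFSE = 5(-0.4) + 0(0.6) = -2.0Δ_oct = -2.0 × 29210 = -58420 cm⁻¹.
Relative to high-spin t2g^3 e_g^2 (0 paired), the low-spin configuration has 2 additional pairs, contributing +2 × 24990 = +49980 cm⁻¹.
Overall CFSE = -58420 + 49980 = -8440 cm⁻¹.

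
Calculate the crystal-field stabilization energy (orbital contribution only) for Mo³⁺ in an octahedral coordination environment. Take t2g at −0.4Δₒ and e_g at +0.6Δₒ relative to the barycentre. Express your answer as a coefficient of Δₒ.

Mo sits in group 6; removing 3 electrons leaves Mo³⁺ with 6 − 3 = 3 d electrons.
Configuration: t2g^3 e_g^0.
CFSE = 3(-0.4Δₒ) + 0(0.6Δₒ) = -1.2Δₒ + 0.0Δₒ = -1.2Δₒ.

-1.2 Δₒ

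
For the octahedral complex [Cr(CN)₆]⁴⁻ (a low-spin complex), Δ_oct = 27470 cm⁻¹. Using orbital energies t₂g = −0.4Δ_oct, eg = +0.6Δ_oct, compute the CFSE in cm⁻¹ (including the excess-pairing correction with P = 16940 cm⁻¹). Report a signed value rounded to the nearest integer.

Each CN⁻ contributes -1; 6 × (-1) = -6. With overall charge -4, Cr is in the +2 oxidation state.
Cr is in group 6, so Cr²⁺ is d⁴ (6 − 2 = 4).
Configuration: t₂g⁴ eg⁰.
Orbital CFSE = 4(-0.4) + 0(0.6) = -1.6Δ_oct = -1.6 × 27470 = -43952 cm⁻¹.
Relative to high-spin t₂g³ eg¹ (0 paired), the low-spin configuration has 1 additional pair, contributing +1 × 16940 = +16940 cm⁻¹.
Combining: -43952 + 16940 = -27012 cm⁻¹.

-27012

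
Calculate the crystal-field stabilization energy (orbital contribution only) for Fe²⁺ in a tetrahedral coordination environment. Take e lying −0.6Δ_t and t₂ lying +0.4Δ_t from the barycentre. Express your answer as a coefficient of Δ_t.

-0.6 Δ_t

Fe sits in group 8; removing 2 electrons leaves Fe²⁺ with 8 − 2 = 6 d electrons.
Tetrahedral splitting is small, so the complex is high-spin.
Configuration: e³ t₂³.
CFSE = 3(-0.6Δ_t) + 3(0.4Δ_t) = -1.8Δ_t + 1.2Δ_t = -0.6Δ_t.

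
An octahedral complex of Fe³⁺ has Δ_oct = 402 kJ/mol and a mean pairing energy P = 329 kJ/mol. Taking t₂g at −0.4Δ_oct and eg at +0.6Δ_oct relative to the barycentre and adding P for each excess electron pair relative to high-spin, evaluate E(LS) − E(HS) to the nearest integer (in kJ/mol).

-146

Fe sits in group 8; removing 3 electrons leaves Fe³⁺ with 8 − 3 = 5 d electrons.
High-spin: t₂g³ eg², CFSE = 0.0Δ_oct = 0 kJ/mol.
For low-spin the configuration is t₂g⁵ eg⁰: orbital energy -2.0 × 402 = -804 kJ/mol, and 2 additional pairs relative to high-spin add 658 kJ/mol, giving -146 kJ/mol.
The difference is -146 − (0) = -146 kJ/mol, so low-spin lies lower.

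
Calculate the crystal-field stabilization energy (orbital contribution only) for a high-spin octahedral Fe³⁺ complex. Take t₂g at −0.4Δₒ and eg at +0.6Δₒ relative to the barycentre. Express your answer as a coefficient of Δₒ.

Fe³⁺: group 8, so d-count = 8 − 3 = 5.
Configuration: t₂g³ eg².
CFSE = 3(-0.4Δₒ) + 2(0.6Δₒ) = -1.2Δₒ + 1.2Δₒ = 0.0Δₒ.

0.0 Δₒ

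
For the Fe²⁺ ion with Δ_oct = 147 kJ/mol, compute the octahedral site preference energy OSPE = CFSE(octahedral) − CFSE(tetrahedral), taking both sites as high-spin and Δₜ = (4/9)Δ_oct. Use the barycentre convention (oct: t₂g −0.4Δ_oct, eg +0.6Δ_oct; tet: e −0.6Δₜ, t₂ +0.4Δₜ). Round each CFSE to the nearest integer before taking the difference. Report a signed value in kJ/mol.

-20

Fe is in group 8, so Fe²⁺ is d⁶ (8 − 2 = 6).
Octahedral (high-spin): t2g^4 e_g^2, CFSE = 4(−0.4) + 2(+0.6) = -0.4Δ_oct = -0.4 × 147 = -59 kJ/mol.
Tetrahedral: e^3 t2^3, CFSE = 3(−0.6) + 3(+0.4) = -0.6Δₜ = -0.6 × (4/9) × 147 = -39 kJ/mol.
Subtracting, OSPE = -59 − (-39) = -20 kJ/mol.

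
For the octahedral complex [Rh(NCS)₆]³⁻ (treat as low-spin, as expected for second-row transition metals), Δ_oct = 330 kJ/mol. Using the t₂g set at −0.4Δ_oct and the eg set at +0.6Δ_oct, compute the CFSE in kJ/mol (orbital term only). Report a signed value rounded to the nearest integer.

Each NCS⁻ contributes -1; 6 × (-1) = -6. With overall charge -3, Rh is in the +3 oxidation state.
Rh sits in group 9; removing 3 electrons leaves Rh³⁺ with 9 − 3 = 6 d electrons.
The d⁶ electrons fill as t₂g⁶ eg⁰.
The orbital stabilization is -2.4Δ_oct = -2.4 × 330 = -792 kJ/mol.

-792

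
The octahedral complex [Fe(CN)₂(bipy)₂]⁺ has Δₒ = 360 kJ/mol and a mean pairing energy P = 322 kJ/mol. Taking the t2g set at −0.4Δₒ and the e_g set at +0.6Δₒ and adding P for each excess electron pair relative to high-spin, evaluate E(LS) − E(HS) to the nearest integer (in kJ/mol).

-76

Ligand charges: 2×(-1) from CN⁻ and 2×(+0) from bipy sum to -2; with overall charge +1, Fe is +3.
Fe³⁺: group 8, so d-count = 8 − 3 = 5.
High-spin d⁵ fills as t2g^3 e_g^2 with CFSE 3(−0.4) + 2(+0.6) = 0.0Δₒ = 0 kJ/mol.
For low-spin the configuration is t2g^5 e_g^0: orbital energy -2.0 × 360 = -720 kJ/mol, and 2 additional pairs relative to high-spin add 644 kJ/mol, giving -76 kJ/mol.
E(LS) − E(HS) = -76 − (0) = -76 kJ/mol.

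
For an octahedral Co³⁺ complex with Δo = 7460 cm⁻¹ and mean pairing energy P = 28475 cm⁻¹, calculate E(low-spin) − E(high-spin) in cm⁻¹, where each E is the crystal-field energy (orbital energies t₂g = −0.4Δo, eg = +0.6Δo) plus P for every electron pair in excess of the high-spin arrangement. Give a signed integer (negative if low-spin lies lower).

42030

Co is in group 9, so Co³⁺ is d⁶ (9 − 3 = 6).
In the high-spin limit (t₂g⁴ eg²) the orbital term is -0.4Δo = -2984 cm⁻¹, with no excess pairing.
For low-spin the configuration is t₂g⁶ eg⁰: orbital energy -2.4 × 7460 = -17904 cm⁻¹, and 2 additional pairs relative to high-spin add 56950 cm⁻¹, giving 39046 cm⁻¹.
E(LS) − E(HS) = 39046 − (-2984) = 42030 cm⁻¹.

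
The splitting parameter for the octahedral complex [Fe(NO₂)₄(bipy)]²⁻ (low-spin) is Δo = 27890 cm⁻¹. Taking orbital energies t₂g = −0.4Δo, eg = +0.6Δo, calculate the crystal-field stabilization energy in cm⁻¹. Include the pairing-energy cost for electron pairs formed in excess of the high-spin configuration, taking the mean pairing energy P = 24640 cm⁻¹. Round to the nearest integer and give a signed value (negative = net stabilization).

-17656

Ligand charges: 4×(-1) from NO₂⁻ and 1×(+0) from bipy sum to -4; with overall charge -2, Fe is +2.
Fe is in group 8, so Fe²⁺ is d⁶ (8 − 2 = 6).
Electron filling gives t₂g⁶ eg⁰.
The orbital stabilization is -2.4Δo = -2.4 × 27890 = -66936 cm⁻¹.
Relative to high-spin t₂g⁴ eg² (1 paired), the low-spin configuration has 2 additional pairs, contributing +2 × 24640 = +49280 cm⁻¹.
Combining: -66936 + 49280 = -17656 cm⁻¹.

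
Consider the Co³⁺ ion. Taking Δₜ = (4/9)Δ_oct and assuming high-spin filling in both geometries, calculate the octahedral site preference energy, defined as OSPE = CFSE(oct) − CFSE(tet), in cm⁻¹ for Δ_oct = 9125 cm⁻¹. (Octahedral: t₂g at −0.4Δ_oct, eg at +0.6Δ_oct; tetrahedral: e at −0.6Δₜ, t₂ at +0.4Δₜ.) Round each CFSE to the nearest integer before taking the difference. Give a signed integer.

-1217

Co is in group 9, so Co³⁺ is d⁶ (9 − 3 = 6).
In an octahedral site d⁶ (HS) is t₂g⁴ eg², giving CFSE(oct) = -0.4Δ_oct = -3650 cm⁻¹.
Tetrahedral: e³ t₂³, CFSE = 3(−0.6) + 3(+0.4) = -0.6Δₜ = -0.6 × (4/9) × 9125 = -2433 cm⁻¹.
OSPE = -3650 − (-2433) = -1217 cm⁻¹.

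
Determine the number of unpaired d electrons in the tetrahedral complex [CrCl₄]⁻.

3

Each Cl⁻ contributes -1; 4 × (-1) = -4. With overall charge -1, Cr is in the +3 oxidation state.
Cr³⁺: group 6, so d-count = 6 − 3 = 3.
With tetrahedral geometry the complex is necessarily high-spin.
Configuration: e² t₂¹, giving 3 unpaired electrons.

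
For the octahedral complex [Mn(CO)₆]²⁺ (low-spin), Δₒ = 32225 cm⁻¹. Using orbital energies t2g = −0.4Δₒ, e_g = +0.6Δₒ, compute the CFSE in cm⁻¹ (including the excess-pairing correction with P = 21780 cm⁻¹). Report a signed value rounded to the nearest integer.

CO is neutral, so the +2 overall charge sits on Mn: oxidation state +2.
Group 7 minus oxidation state +2 gives a d⁵ configuration for Mn²⁺.
Configuration: t2g^5 e_g^0.
The orbital stabilization is -2.0Δₒ = -2.0 × 32225 = -64450 cm⁻¹.
High-spin d⁵ would be t2g^3 e_g^2 with 0 pairs; low-spin has 2, so 2 excess pairs cost +2P = +43560 cm⁻¹.
Overall CFSE = -64450 + 43560 = -20890 cm⁻¹.

-20890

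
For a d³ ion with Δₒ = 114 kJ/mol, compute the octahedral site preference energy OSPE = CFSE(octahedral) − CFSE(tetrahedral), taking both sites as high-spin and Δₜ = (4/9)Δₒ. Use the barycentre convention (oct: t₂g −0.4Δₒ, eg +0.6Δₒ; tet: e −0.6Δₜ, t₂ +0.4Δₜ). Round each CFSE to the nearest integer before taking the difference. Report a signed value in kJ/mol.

-96

Octahedral (high-spin): t2g^3 e_g^0, CFSE = 3(−0.4) + 0(+0.6) = -1.2Δₒ = -1.2 × 114 = -137 kJ/mol.
In a tetrahedral site the filling is e^2 t2^1: CFSE(tet) = -0.8Δₜ = -0.8 × (4/9)(114) = -41 kJ/mol.
OSPE = -137 − (-41) = -96 kJ/mol.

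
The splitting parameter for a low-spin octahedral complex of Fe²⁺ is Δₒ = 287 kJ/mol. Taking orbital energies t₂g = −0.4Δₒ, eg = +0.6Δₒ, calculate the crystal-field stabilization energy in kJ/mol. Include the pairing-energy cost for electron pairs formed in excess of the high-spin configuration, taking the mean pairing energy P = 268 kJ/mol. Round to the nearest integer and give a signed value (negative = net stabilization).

Group 8 minus oxidation state +2 gives a d⁶ configuration for Fe²⁺.
The d⁶ electrons fill as t₂g⁶ eg⁰.
The orbital stabilization is -2.4Δₒ = -2.4 × 287 = -689 kJ/mol.
Pairing penalty: 3 pairs vs 1 in the high-spin reference → 2 extra × P = 536 kJ/mol.
Net CFSE = -689 + 536 = -153 kJ/mol.

-153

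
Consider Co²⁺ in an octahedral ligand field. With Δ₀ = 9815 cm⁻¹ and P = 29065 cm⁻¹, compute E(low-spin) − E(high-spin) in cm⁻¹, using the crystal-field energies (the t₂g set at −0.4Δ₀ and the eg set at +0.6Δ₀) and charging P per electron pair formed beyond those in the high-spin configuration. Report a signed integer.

19250

Group 9 minus oxidation state +2 gives a d⁷ configuration for Co²⁺.
High-spin: t₂g⁵ eg², CFSE = -0.8Δ₀ = -7852 cm⁻¹.
For low-spin the configuration is t₂g⁶ eg¹: orbital energy -1.8 × 9815 = -17667 cm⁻¹, and 1 additional pair relative to high-spin adds 29065 cm⁻¹, giving 11398 cm⁻¹.
E(LS) − E(HS) = 11398 − (-7852) = 19250 cm⁻¹.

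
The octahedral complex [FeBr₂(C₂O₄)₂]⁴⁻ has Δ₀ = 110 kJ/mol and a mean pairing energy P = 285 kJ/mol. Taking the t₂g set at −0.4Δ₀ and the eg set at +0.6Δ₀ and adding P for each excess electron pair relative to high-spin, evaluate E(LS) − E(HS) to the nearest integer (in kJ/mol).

Ligand charges: 2×(-1) from Br⁻ and 2×(-2) from C₂O₄²⁻ sum to -6; with overall charge -4, Fe is +2.
Fe sits in group 8; removing 2 electrons leaves Fe²⁺ with 8 − 2 = 6 d electrons.
High-spin: t₂g⁴ eg², CFSE = -0.4Δ₀ = -44 kJ/mol.
For low-spin the configuration is t₂g⁶ eg⁰: orbital energy -2.4 × 110 = -264 kJ/mol, and 2 additional pairs relative to high-spin add 570 kJ/mol, giving 306 kJ/mol.
The difference is 306 − (-44) = 350 kJ/mol, so high-spin lies lower.

350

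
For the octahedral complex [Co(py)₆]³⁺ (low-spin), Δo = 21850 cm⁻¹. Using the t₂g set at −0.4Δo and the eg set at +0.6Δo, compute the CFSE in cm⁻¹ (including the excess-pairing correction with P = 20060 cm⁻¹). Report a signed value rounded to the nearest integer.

-12320

py is neutral, so the +3 overall charge sits on Co: oxidation state +3.
Co is in group 9, so Co³⁺ is d⁶ (9 − 3 = 6).
The d⁶ electrons fill as t₂g⁶ eg⁰.
The orbital stabilization is -2.4Δo = -2.4 × 21850 = -52440 cm⁻¹.
Pairing penalty: 3 pairs vs 1 in the high-spin reference → 2 extra × P = 40120 cm⁻¹.
Net CFSE = -52440 + 40120 = -12320 cm⁻¹.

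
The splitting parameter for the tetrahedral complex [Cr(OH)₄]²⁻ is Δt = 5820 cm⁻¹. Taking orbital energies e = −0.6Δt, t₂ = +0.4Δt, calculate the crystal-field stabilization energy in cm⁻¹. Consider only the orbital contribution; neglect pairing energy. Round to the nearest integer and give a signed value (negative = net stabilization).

-2328

Each OH⁻ contributes -1; 4 × (-1) = -4. With overall charge -2, Cr is in the +2 oxidation state.
Cr sits in group 6; removing 2 electrons leaves Cr²⁺ with 6 − 2 = 4 d electrons.
Tetrahedral fields are weak (Δₜ ≈ 4/9 Δₒ), so electrons fill high-spin.
Electron filling gives e² t₂².
The orbital stabilization is -0.4Δt = -0.4 × 5820 = -2328 cm⁻¹.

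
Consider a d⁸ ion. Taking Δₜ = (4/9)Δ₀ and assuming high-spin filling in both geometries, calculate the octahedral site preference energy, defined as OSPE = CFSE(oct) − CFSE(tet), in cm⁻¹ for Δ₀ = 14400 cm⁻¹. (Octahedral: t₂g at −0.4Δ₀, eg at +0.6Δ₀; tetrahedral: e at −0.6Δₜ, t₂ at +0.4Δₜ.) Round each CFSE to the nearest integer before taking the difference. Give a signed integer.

-12160

Octahedral (high-spin): t2g^6 e_g^2, CFSE = 6(−0.4) + 2(+0.6) = -1.2Δ₀ = -1.2 × 14400 = -17280 cm⁻¹.
In a tetrahedral site the filling is e^4 t2^4: CFSE(tet) = -0.8Δₜ = -0.8 × (4/9)(14400) = -5120 cm⁻¹.
OSPE = -17280 − (-5120) = -12160 cm⁻¹.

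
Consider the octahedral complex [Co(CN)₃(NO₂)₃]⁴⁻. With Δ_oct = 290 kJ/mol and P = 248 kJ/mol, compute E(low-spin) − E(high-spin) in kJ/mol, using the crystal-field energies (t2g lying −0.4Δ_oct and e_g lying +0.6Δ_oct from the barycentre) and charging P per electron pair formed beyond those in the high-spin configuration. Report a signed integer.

-42

Ligand charges: 3×(-1) from CN⁻ and 3×(-1) from NO₂⁻ sum to -6; with overall charge -4, Co is +2.
Co²⁺: group 9, so d-count = 9 − 2 = 7.
High-spin: t2g^5 e_g^2, CFSE = -0.8Δ_oct = -232 kJ/mol.
Low-spin: t2g^6 e_g^1, orbital CFSE = -1.8Δ_oct = -522 kJ/mol; plus 1 excess pair × P = +248 kJ/mol; total -274 kJ/mol.
Thus E(LS) − E(HS) = -42 kJ/mol.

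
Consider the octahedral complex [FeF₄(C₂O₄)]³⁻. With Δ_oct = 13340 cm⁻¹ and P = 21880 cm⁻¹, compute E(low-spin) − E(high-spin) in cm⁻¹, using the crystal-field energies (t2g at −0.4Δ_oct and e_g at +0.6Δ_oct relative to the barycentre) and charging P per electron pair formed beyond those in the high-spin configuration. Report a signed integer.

Ligand charges: 4×(-1) from F⁻ and 1×(-2) from C₂O₄²⁻ sum to -6; with overall charge -3, Fe is +3.
Fe³⁺: group 8, so d-count = 8 − 3 = 5.
In the high-spin limit (t2g^3 e_g^2) the orbital term is 0.0Δ_oct = 0 cm⁻¹, with no excess pairing.
Low-spin: t2g^5 e_g^0, orbital CFSE = -2.0Δ_oct = -26680 cm⁻¹; plus 2 excess pairs × P = +43760 cm⁻¹; total 17080 cm⁻¹.
E(LS) − E(HS) = 17080 − (0) = 17080 cm⁻¹.

17080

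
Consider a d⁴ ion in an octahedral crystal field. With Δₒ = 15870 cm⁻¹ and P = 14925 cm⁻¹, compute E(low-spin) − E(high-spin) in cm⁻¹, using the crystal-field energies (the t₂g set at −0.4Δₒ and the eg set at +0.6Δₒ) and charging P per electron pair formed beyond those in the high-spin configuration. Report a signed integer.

High-spin: t₂g³ eg¹, CFSE = -0.6Δₒ = -9522 cm⁻¹.
Low-spin t₂g⁴ eg⁰ gives -1.6Δₒ = -25392 cm⁻¹, but forming 1 extra pair costs 1P = 14925 cm⁻¹, so E(LS) = -25392 + 14925 = -10467 cm⁻¹.
E(LS) − E(HS) = -10467 − (-9522) = -945 cm⁻¹.

-945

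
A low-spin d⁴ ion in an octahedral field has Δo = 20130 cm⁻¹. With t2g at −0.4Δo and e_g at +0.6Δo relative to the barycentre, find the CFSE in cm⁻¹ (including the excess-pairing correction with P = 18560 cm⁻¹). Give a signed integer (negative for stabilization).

Configuration: t2g^4 e_g^0.
CFSE(orbital) = 4×(-0.4Δo) + 0×(0.6Δo) = -1.6Δo; with Δo = 20130 cm⁻¹ that is -32208 cm⁻¹.
Pairing penalty: 1 pair vs 0 in the high-spin reference → 1 extra × P = 18560 cm⁻¹.
Net CFSE = -32208 + 18560 = -13648 cm⁻¹.

-13648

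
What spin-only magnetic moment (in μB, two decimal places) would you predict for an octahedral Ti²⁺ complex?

Group 4 minus oxidation state +2 gives a d² configuration for Ti²⁺.
Configuration: t₂g² eg⁰ → 2 unpaired electrons.
μ(spin-only) = √[2(2+2)] = √8 ≈ 2.83 μB.

2.83 μB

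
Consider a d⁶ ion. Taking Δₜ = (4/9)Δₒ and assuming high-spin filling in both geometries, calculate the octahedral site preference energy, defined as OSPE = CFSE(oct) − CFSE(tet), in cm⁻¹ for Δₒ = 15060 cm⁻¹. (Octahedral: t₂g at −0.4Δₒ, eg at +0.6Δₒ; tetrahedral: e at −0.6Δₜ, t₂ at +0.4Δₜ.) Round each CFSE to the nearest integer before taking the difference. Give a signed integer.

Octahedral (high-spin): t₂g⁴ eg², CFSE = 4(−0.4) + 2(+0.6) = -0.4Δₒ = -0.4 × 15060 = -6024 cm⁻¹.
Tetrahedral: e³ t₂³, CFSE = 3(−0.6) + 3(+0.4) = -0.6Δₜ = -0.6 × (4/9) × 15060 = -4016 cm⁻¹.
OSPE = CFSE(oct) − CFSE(tet) = -6024 − (-4016) = -2008 cm⁻¹.

-2008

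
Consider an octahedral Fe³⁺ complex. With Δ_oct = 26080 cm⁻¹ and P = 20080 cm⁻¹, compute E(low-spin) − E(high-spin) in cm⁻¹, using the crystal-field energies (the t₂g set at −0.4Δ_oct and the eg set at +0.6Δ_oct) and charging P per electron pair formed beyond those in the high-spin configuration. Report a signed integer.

Fe is in group 8, so Fe³⁺ is d⁵ (8 − 3 = 5).
High-spin: t₂g³ eg², CFSE = 0.0Δ_oct = 0 cm⁻¹.
Low-spin t₂g⁵ eg⁰ gives -2.0Δ_oct = -52160 cm⁻¹, but forming 2 extra pairs costs 2P = 40160 cm⁻¹, so E(LS) = -52160 + 40160 = -12000 cm⁻¹.
E(LS) − E(HS) = -12000 − (0) = -12000 cm⁻¹.

-12000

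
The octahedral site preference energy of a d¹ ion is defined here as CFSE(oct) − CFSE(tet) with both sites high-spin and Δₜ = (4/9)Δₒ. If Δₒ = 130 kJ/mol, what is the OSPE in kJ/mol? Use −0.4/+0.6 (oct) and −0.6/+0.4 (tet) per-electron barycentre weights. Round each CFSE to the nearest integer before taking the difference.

-17

Octahedral high-spin t₂g¹ eg⁰: CFSE = -0.4 × 130 = -52 kJ/mol.
Tetrahedral: e¹ t₂⁰, CFSE = 1(−0.6) + 0(+0.4) = -0.6Δₜ = -0.6 × (4/9) × 130 = -35 kJ/mol.
OSPE = CFSE(oct) − CFSE(tet) = -52 − (-35) = -17 kJ/mol.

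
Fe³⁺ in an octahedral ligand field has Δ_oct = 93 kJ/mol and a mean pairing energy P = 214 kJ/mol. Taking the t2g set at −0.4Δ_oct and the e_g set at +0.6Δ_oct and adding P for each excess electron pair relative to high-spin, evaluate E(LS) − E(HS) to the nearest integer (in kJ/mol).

Fe³⁺: group 8, so d-count = 8 − 3 = 5.
High-spin: t2g^3 e_g^2, CFSE = 0.0Δ_oct = 0 kJ/mol.
Low-spin: t2g^5 e_g^0, orbital CFSE = -2.0Δ_oct = -186 kJ/mol; plus 2 excess pairs × P = +428 kJ/mol; total 242 kJ/mol.
E(LS) − E(HS) = 242 − (0) = 242 kJ/mol.

242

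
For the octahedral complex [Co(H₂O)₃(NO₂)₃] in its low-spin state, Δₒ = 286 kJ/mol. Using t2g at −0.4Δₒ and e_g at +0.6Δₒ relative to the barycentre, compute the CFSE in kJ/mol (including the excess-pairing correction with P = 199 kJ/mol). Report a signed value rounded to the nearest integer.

-288

Ligand charges: 3×(+0) from H₂O and 3×(-1) from NO₂⁻ sum to -3; with overall charge +0, Co is +3.
Co is in group 9, so Co³⁺ is d⁶ (9 − 3 = 6).
Electron filling gives t2g^6 e_g^0.
The orbital stabilization is -2.4Δₒ = -2.4 × 286 = -686 kJ/mol.
High-spin d⁶ would be t2g^4 e_g^2 with 1 pair; low-spin has 3, so 2 excess pairs cost +2P = +398 kJ/mol.
Net CFSE = -686 + 398 = -288 kJ/mol.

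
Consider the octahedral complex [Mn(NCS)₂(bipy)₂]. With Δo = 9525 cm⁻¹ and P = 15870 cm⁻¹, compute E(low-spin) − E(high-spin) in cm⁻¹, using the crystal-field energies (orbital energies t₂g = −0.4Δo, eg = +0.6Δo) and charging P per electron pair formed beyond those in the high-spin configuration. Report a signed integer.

Ligand charges: 2×(-1) from NCS⁻ and 2×(+0) from bipy sum to -2; with overall charge +0, Mn is +2.
Group 7 minus oxidation state +2 gives a d⁵ configuration for Mn²⁺.
High-spin d⁵ fills as t₂g³ eg² with CFSE 3(−0.4) + 2(+0.6) = 0.0Δo = 0 cm⁻¹.
For low-spin the configuration is t₂g⁵ eg⁰: orbital energy -2.0 × 9525 = -19050 cm⁻¹, and 2 additional pairs relative to high-spin add 31740 cm⁻¹, giving 12690 cm⁻¹.
Thus E(LS) − E(HS) = 12690 cm⁻¹.

12690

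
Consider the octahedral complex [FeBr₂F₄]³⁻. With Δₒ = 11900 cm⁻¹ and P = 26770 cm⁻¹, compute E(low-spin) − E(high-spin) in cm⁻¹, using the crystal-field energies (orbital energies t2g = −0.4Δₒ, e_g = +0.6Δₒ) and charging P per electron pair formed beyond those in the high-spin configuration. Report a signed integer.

29740

Ligand charges: 2×(-1) from Br⁻ and 4×(-1) from F⁻ sum to -6; with overall charge -3, Fe is +3.
Fe is in group 8, so Fe³⁺ is d⁵ (8 − 3 = 5).
In the high-spin limit (t2g^3 e_g^2) the orbital term is 0.0Δₒ = 0 cm⁻¹, with no excess pairing.
For low-spin the configuration is t2g^5 e_g^0: orbital energy -2.0 × 11900 = -23800 cm⁻¹, and 2 additional pairs relative to high-spin add 53540 cm⁻¹, giving 29740 cm⁻¹.
The difference is 29740 − (0) = 29740 cm⁻¹, so high-spin lies lower.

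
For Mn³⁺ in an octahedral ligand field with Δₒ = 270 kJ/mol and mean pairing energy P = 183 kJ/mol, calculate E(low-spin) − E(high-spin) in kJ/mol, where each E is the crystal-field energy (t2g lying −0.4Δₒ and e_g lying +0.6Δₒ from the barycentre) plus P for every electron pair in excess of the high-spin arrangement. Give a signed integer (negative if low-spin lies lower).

Mn is in group 7, so Mn³⁺ is d⁴ (7 − 3 = 4).
In the high-spin limit (t2g^3 e_g^1) the orbital term is -0.6Δₒ = -162 kJ/mol, with no excess pairing.
Low-spin: t2g^4 e_g^0, orbital CFSE = -1.6Δₒ = -432 kJ/mol; plus 1 excess pair × P = +183 kJ/mol; total -249 kJ/mol.
E(LS) − E(HS) = -249 − (-162) = -87 kJ/mol.

-87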